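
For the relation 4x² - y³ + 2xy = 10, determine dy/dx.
Differentiate the relation implicitly: treat y = y(x) and apply the chain rule, so every y-derivative picks up a y' = dy/dx factor.

With everything moved to the left-hand side, differentiate term by term:
  d/dx[4x^2] = 8x
  d/dx[2xy] = 2x·y' + 2y
  d/dx[-y^3] = -3y^2·y'
  d/dx[-10] = 0

Separating the contributions that come from x directly and those that come through y:
  without y':      8x + 2y
  multiplying y':  2x - 3y^2

so (8x + 2y) + (2x - 3y^2)·y' = 0, and therefore
  dy/dx = -(8x + 2y)/(2x - 3y^2) = 2(-4x - y)/(2x - 3y^2)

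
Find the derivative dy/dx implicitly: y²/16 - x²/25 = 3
Differentiate the relation implicitly: treat y = y(x) and apply the chain rule, so every y-derivative picks up a y' = dy/dx factor.

With everything moved to the left-hand side, differentiate term by term:
  d/dx[-x^2/25] = -2x/25
  d/dx[y^2/16] = y·y'/8
  d/dx[-3] = 0

Separating the contributions that come from x directly and those that come through y:
  without y':      -2x/25
  multiplying y':  y/8

so (-2x/25) + (y/8)·y' = 0, and therefore
  dy/dx = -(-2x/25)/(y/8) = 16x/(25y)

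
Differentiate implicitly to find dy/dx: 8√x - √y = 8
Apply d/dx to both sides, remembering that y depends on x. Each occurrence of y therefore brings in a y' = dy/dx via the chain rule.

With F(x, y) equal to the left-hand side minus the right, differentiate F term by term:
  d/dx[8√(x)] = 4/√(x)
  d/dx[-√(y)] = -y'/(2√(y))
  d/dx[-8] = 0
Adding these up, d/dx[F] = 0 becomes
  (4/√(x)) + (-1/(2√(y)))·y' = 0,
so isolating y',
  dy/dx = -(4/√(x))/(-1/(2√(y))) = 8√(y)/√(x)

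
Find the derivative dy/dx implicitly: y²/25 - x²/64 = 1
Differentiate both sides with respect to x, treating y as y(x). By the chain rule, any term containing y contributes a factor of y' = dy/dx when we differentiate it.

Move every term to one side and write the relation as F(x, y) = 0. Term by term,
  d/dx[-x^2/64] = -x/32
  d/dx[y^2/25] = 2y·y'/25
  d/dx[-1] = 0

The pieces without y' make up ∂F/∂x and the coefficient of y' is ∂F/∂y:
  ∂F/∂x = -x/32,
  ∂F/∂y = 2y/25.

Since d/dx[F] = ∂F/∂x + (∂F/∂y)·y' = 0, solve for y':
  (∂F/∂y)·y' = -∂F/∂x
  dy/dx = -(∂F/∂x)/(∂F/∂y) = -(-x/32)/(2y/25) = 25x/(64y)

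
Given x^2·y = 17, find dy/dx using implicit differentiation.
Apply d/dx to both sides, remembering that y depends on x. Each occurrence of y therefore brings in a y' = dy/dx via the chain rule.

With F(x, y) equal to the left-hand side minus the right, differentiate F term by term:
  d/dx[x^2y] = x^2·y' + 2xy
  d/dx[-17] = 0
Adding these up, d/dx[F] = 0 becomes
  (2xy) + (x^2)·y' = 0,
so isolating y',
  dy/dx = -(2xy)/(x^2) = -2y/x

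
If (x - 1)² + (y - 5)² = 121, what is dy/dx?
Take d/dx of both sides. Since y is implicitly a function of x, the chain rule attaches a y' = dy/dx factor whenever we differentiate through y.

Set F(x, y) = (left side) − (right side), so the curve is F = 0. Differentiating each term of F:
  d/dx[(x - 1)^2] = 2x - 2
  d/dx[(y - 5)^2] = 2·y'(y - 5)
  d/dx[-121] = 0

Collecting, the y'-free part is the partial derivative in x and the y' coefficient is the partial derivative in y:
  ∂F/∂x = 2x - 2
  ∂F/∂y = 2y - 10

so d/dx[F(x, y(x))] = ∂F/∂x + (∂F/∂y)·y' = 0. Rearranging,
  dy/dx = -(∂F/∂x)/(∂F/∂y) = -(2x - 2)/(2y - 10) = (1 - x)/(y - 5)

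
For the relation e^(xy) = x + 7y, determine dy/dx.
Apply d/dx to both sides, remembering that y depends on x. Each occurrence of y therefore brings in a y' = dy/dx via the chain rule.

With F(x, y) equal to the left-hand side minus the right, differentiate F term by term:
  d/dx[-x] = -1
  d/dx[-7y] = -7·y'
  d/dx[e^(xy)] = (x·y' + y)·e^(xy)
Adding these up, d/dx[F] = 0 becomes
  (y·e^(xy) - 1) + (x·e^(xy) - 7)·y' = 0,
so isolating y',
  dy/dx = -(y·e^(xy) - 1)/(x·e^(xy) - 7) = (-y·e^(xy) + 1)/(x·e^(xy) - 7)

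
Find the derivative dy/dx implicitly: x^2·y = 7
Take d/dx of both sides. Since y is implicitly a function of x, the chain rule attaches a y' = dy/dx factor whenever we differentiate through y.

Set F(x, y) = (left side) − (right side), so the curve is F = 0. Differentiating each term of F:
  d/dx[x^2y] = x^2·y' + 2xy
  d/dx[-7] = 0

Collecting, the y'-free part is the partial derivative in x and the y' coefficient is the partial derivative in y:
  ∂F/∂x = 2xy
  ∂F/∂y = x^2

so d/dx[F(x, y(x))] = ∂F/∂x + (∂F/∂y)·y' = 0. Rearranging,
  dy/dx = -(∂F/∂x)/(∂F/∂y) = -(2xy)/(x^2) = -2y/x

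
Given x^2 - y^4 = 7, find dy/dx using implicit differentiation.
Take d/dx of both sides. Since y is implicitly a function of x, the chain rule attaches a y' = dy/dx factor whenever we differentiate through y.

Set F(x, y) = (left side) − (right side), so the curve is F = 0. Differentiating each term of F:
  d/dx[x^2] = 2x
  d/dx[-y^4] = -4y^3·y'
  d/dx[-7] = 0

Collecting, the y'-free part is the partial derivative in x and the y' coefficient is the partial derivative in y:
  ∂F/∂x = 2x
  ∂F/∂y = -4y^3

so d/dx[F(x, y(x))] = ∂F/∂x + (∂F/∂y)·y' = 0. Rearranging,
  dy/dx = -(∂F/∂x)/(∂F/∂y) = -(2x)/(-4y^3) = x/(2y^3)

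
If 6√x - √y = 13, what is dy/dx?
Apply d/dx to both sides, remembering that y depends on x. Each occurrence of y therefore brings in a y' = dy/dx via the chain rule.

With F(x, y) equal to the left-hand side minus the right, differentiate F term by term:
  d/dx[6√(x)] = 3/√(x)
  d/dx[-√(y)] = -y'/(2√(y))
  d/dx[-13] = 0
Adding these up, d/dx[F] = 0 becomes
  (3/√(x)) + (-1/(2√(y)))·y' = 0,
so isolating y',
  dy/dx = -(3/√(x))/(-1/(2√(y))) = 6√(y)/√(x)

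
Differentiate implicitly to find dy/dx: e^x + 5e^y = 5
Differentiate both sides with respect to x, treating y as y(x). By the chain rule, any term containing y contributes a factor of y' = dy/dx when we differentiate it.

Move every term to one side and write the relation as F(x, y) = 0. Term by term,
  d/dx[e^(x)] = e^(x)
  d/dx[5e^(y)] = 5·y'·e^(y)
  d/dx[-5] = 0

The pieces without y' make up ∂F/∂x and the coefficient of y' is ∂F/∂y:
  ∂F/∂x = e^(x),
  ∂F/∂y = 5e^(y).

Since d/dx[F] = ∂F/∂x + (∂F/∂y)·y' = 0, solve for y':
  (∂F/∂y)·y' = -∂F/∂x
  dy/dx = -(∂F/∂x)/(∂F/∂y) = -(e^(x))/(5e^(y)) = -e^(x - y)/5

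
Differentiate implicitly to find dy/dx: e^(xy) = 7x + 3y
Apply d/dx to both sides, remembering that y depends on x. Each occurrence of y therefore brings in a y' = dy/dx via the chain rule.

With F(x, y) equal to the left-hand side minus the right, differentiate F term by term:
  d/dx[-7x] = -7
  d/dx[-3y] = -3·y'
  d/dx[e^(xy)] = (x·y' + y)·e^(xy)
Adding these up, d/dx[F] = 0 becomes
  (y·e^(xy) - 7) + (x·e^(xy) - 3)·y' = 0,
so isolating y',
  dy/dx = -(y·e^(xy) - 7)/(x·e^(xy) - 3) = (-y·e^(xy) + 7)/(x·e^(xy) - 3)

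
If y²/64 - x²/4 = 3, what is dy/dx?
Differentiate both sides with respect to x, treating y as y(x). By the chain rule, any term containing y contributes a factor of y' = dy/dx when we differentiate it.

Move every term to one side and write the relation as F(x, y) = 0. Term by term,
  d/dx[-x^2/4] = -x/2
  d/dx[y^2/64] = y·y'/32
  d/dx[-3] = 0

The pieces without y' make up ∂F/∂x and the coefficient of y' is ∂F/∂y:
  ∂F/∂x = -x/2,
  ∂F/∂y = y/32.

Since d/dx[F] = ∂F/∂x + (∂F/∂y)·y' = 0, solve for y':
  (∂F/∂y)·y' = -∂F/∂x
  dy/dx = -(∂F/∂x)/(∂F/∂y) = -(-x/2)/(y/32) = 16x/y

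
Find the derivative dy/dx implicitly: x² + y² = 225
Differentiate the relation implicitly: treat y = y(x) and apply the chain rule, so every y-derivative picks up a y' = dy/dx factor.

With everything moved to the left-hand side, differentiate term by term:
  d/dx[x^2] = 2x
  d/dx[y^2] = 2y·y'
  d/dx[-225] = 0

Separating the contributions that come from x directly and those that come through y:
  without y':      2x
  multiplying y':  2y

so (2x) + (2y)·y' = 0, and therefore
  dy/dx = -(2x)/(2y) = -x/y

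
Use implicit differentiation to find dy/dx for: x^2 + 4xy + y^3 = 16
Take d/dx of both sides. Since y is implicitly a function of x, the chain rule attaches a y' = dy/dx factor whenever we differentiate through y.

Set F(x, y) = (left side) − (right side), so the curve is F = 0. Differentiating each term of F:
  d/dx[x^2] = 2x
  d/dx[4xy] = 4x·y' + 4y
  d/dx[y^3] = 3y^2·y'
  d/dx[-16] = 0

Collecting, the y'-free part is the partial derivative in x and the y' coefficient is the partial derivative in y:
  ∂F/∂x = 2x + 4y
  ∂F/∂y = 4x + 3y^2

so d/dx[F(x, y(x))] = ∂F/∂x + (∂F/∂y)·y' = 0. Rearranging,
  dy/dx = -(∂F/∂x)/(∂F/∂y) = -(2x + 4y)/(4x + 3y^2) = 2(-x - 2y)/(4x + 3y^2)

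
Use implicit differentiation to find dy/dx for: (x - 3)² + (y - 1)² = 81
Differentiate the relation implicitly: treat y = y(x) and apply the chain rule, so every y-derivative picks up a y' = dy/dx factor.

With everything moved to the left-hand side, differentiate term by term:
  d/dx[(x - 3)^2] = 2x - 6
  d/dx[(y - 1)^2] = 2·y'(y - 1)
  d/dx[-81] = 0

Separating the contributions that come from x directly and those that come through y:
  without y':      2x - 6
  multiplying y':  2y - 2

so (2x - 6) + (2y - 2)·y' = 0, and therefore
  dy/dx = -(2x - 6)/(2y - 2) = (3 - x)/(y - 1)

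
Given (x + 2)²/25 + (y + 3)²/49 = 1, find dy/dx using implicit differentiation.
Apply d/dx to both sides, remembering that y depends on x. Each occurrence of y therefore brings in a y' = dy/dx via the chain rule.

With F(x, y) equal to the left-hand side minus the right, differentiate F term by term:
  d/dx[(x + 2)^2/25] = 2x/25 + 4/25
  d/dx[(y + 3)^2/49] = 2·y'(y + 3)/49
  d/dx[-1] = 0
Adding these up, d/dx[F] = 0 becomes
  (2x/25 + 4/25) + (2y/49 + 6/49)·y' = 0,
so isolating y',
  dy/dx = -(2x/25 + 4/25)/(2y/49 + 6/49)
        = -(2(x + 2)/25)/(2(y + 3)/49) = 49(-x - 2)/(25(y + 3))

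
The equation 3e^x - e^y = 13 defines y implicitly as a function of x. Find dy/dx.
Take d/dx of both sides. Since y is implicitly a function of x, the chain rule attaches a y' = dy/dx factor whenever we differentiate through y.

Set F(x, y) = (left side) − (right side), so the curve is F = 0. Differentiating each term of F:
  d/dx[3e^(x)] = 3e^(x)
  d/dx[-e^(y)] = -y'·e^(y)
  d/dx[-13] = 0

Collecting, the y'-free part is the partial derivative in x and the y' coefficient is the partial derivative in y:
  ∂F/∂x = 3e^(x)
  ∂F/∂y = -e^(y)

so d/dx[F(x, y(x))] = ∂F/∂x + (∂F/∂y)·y' = 0. Rearranging,
  dy/dx = -(∂F/∂x)/(∂F/∂y) = -(3e^(x))/(-e^(y)) = 3e^(x - y)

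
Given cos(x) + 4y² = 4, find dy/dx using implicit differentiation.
Differentiate the relation implicitly: treat y = y(x) and apply the chain rule, so every y-derivative picks up a y' = dy/dx factor.

With everything moved to the left-hand side, differentiate term by term:
  d/dx[4y^2] = 8y·y'
  d/dx[cos(x)] = -sin(x)
  d/dx[-4] = 0

Separating the contributions that come from x directly and those that come through y:
  without y':      -sin(x)
  multiplying y':  8y

so (-sin(x)) + (8y)·y' = 0, and therefore
  dy/dx = -(-sin(x))/(8y) = sin(x)/(8y)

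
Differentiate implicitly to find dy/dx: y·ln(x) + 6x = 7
Differentiate both sides with respect to x, treating y as y(x). By the chain rule, any term containing y contributes a factor of y' = dy/dx when we differentiate it.

Move every term to one side and write the relation as F(x, y) = 0. Term by term,
  d/dx[6x] = 6
  d/dx[y·ln(x)] = y'·ln(x) + y/x
  d/dx[-7] = 0

The pieces without y' make up ∂F/∂x and the coefficient of y' is ∂F/∂y:
  ∂F/∂x = 6 + y/x,
  ∂F/∂y = ln(x).

Since d/dx[F] = ∂F/∂x + (∂F/∂y)·y' = 0, solve for y':
  (∂F/∂y)·y' = -∂F/∂x
  dy/dx = -(∂F/∂x)/(∂F/∂y) = -(6 + y/x)/(ln(x))
        = -((6x + y)/x)/(ln(x)) = (-6x - y)/(x·ln(x))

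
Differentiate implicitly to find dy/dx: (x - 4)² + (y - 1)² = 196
Differentiate the relation implicitly: treat y = y(x) and apply the chain rule, so every y-derivative picks up a y' = dy/dx factor.

With everything moved to the left-hand side, differentiate term by term:
  d/dx[(x - 4)^2] = 2x - 8
  d/dx[(y - 1)^2] = 2·y'(y - 1)
  d/dx[-196] = 0

Separating the contributions that come from x directly and those that come through y:
  without y':      2x - 8
  multiplying y':  2y - 2

so (2x - 8) + (2y - 2)·y' = 0, and therefore
  dy/dx = -(2x - 8)/(2y - 2) = (4 - x)/(y - 1)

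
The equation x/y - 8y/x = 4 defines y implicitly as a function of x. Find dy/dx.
Take d/dx of both sides. Since y is implicitly a function of x, the chain rule attaches a y' = dy/dx factor whenever we differentiate through y.

Set F(x, y) = (left side) − (right side), so the curve is F = 0. Differentiating each term of F:
  d/dx[x/y] = -x·y'/y^2 + 1/y
  d/dx[-8y/x] = -8·y'/x + 8y/x^2
  d/dx[-4] = 0

Collecting, the y'-free part is the partial derivative in x and the y' coefficient is the partial derivative in y:
  ∂F/∂x = 1/y + 8y/x^2
  ∂F/∂y = -x/y^2 - 8/x

so d/dx[F(x, y(x))] = ∂F/∂x + (∂F/∂y)·y' = 0. Rearranging,
  dy/dx = -(∂F/∂x)/(∂F/∂y) = -(1/y + 8y/x^2)/(-x/y^2 - 8/x)
        = -((x^2 + 8y^2)/(x^2y))/(-(x^2 + 8y^2)/(xy^2)) = y/x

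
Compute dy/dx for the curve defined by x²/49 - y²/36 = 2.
Differentiate the relation implicitly: treat y = y(x) and apply the chain rule, so every y-derivative picks up a y' = dy/dx factor.

With everything moved to the left-hand side, differentiate term by term:
  d/dx[x^2/49] = 2x/49
  d/dx[-y^2/36] = -y·y'/18
  d/dx[-2] = 0

Separating the contributions that come from x directly and those that come through y:
  without y':      2x/49
  multiplying y':  -y/18

so (2x/49) + (-y/18)·y' = 0, and therefore
  dy/dx = -(2x/49)/(-y/18) = 36x/(49y)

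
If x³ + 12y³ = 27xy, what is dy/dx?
Apply d/dx to both sides, remembering that y depends on x. Each occurrence of y therefore brings in a y' = dy/dx via the chain rule.

With F(x, y) equal to the left-hand side minus the right, differentiate F term by term:
  d/dx[x^3] = 3x^2
  d/dx[-27xy] = -27x·y' - 27y
  d/dx[12y^3] = 36y^2·y'
Adding these up, d/dx[F] = 0 becomes
  (3x^2 - 27y) + (-27x + 36y^2)·y' = 0,
so isolating y',
  dy/dx = -(3x^2 - 27y)/(-27x + 36y^2) = (x^2 - 9y)/(3(3x - 4y^2))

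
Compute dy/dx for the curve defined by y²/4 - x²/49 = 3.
Take d/dx of both sides. Since y is implicitly a function of x, the chain rule attaches a y' = dy/dx factor whenever we differentiate through y.

Set F(x, y) = (left side) − (right side), so the curve is F = 0. Differentiating each term of F:
  d/dx[-x^2/49] = -2x/49
  d/dx[y^2/4] = y·y'/2
  d/dx[-3] = 0

Collecting, the y'-free part is the partial derivative in x and the y' coefficient is the partial derivative in y:
  ∂F/∂x = -2x/49
  ∂F/∂y = y/2

so d/dx[F(x, y(x))] = ∂F/∂x + (∂F/∂y)·y' = 0. Rearranging,
  dy/dx = -(∂F/∂x)/(∂F/∂y) = -(-2x/49)/(y/2) = 4x/(49y)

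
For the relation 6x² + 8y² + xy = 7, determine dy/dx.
Apply d/dx to both sides, remembering that y depends on x. Each occurrence of y therefore brings in a y' = dy/dx via the chain rule.

With F(x, y) equal to the left-hand side minus the right, differentiate F term by term:
  d/dx[6x^2] = 12x
  d/dx[xy] = x·y' + y
  d/dx[8y^2] = 16y·y'
  d/dx[-7] = 0
Adding these up, d/dx[F] = 0 becomes
  (12x + y) + (x + 16y)·y' = 0,
so isolating y',
  dy/dx = -(12x + y)/(x + 16y) = (-12x - y)/(x + 16y)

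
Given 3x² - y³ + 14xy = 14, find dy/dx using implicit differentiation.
Apply d/dx to both sides, remembering that y depends on x. Each occurrence of y therefore brings in a y' = dy/dx via the chain rule.

With F(x, y) equal to the left-hand side minus the right, differentiate F term by term:
  d/dx[3x^2] = 6x
  d/dx[14xy] = 14x·y' + 14y
  d/dx[-y^3] = -3y^2·y'
  d/dx[-14] = 0
Adding these up, d/dx[F] = 0 becomes
  (6x + 14y) + (14x - 3y^2)·y' = 0,
so isolating y',
  dy/dx = -(6x + 14y)/(14x - 3y^2) = 2(-3x - 7y)/(14x - 3y^2)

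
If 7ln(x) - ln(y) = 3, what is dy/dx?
Differentiate the relation implicitly: treat y = y(x) and apply the chain rule, so every y-derivative picks up a y' = dy/dx factor.

With everything moved to the left-hand side, differentiate term by term:
  d/dx[7ln(x)] = 7/x
  d/dx[-ln(y)] = -y'/y
  d/dx[-3] = 0

Separating the contributions that come from x directly and those that come through y:
  without y':      7/x
  multiplying y':  -1/y

so (7/x) + (-1/y)·y' = 0, and therefore
  dy/dx = -(7/x)/(-1/y) = 7y/x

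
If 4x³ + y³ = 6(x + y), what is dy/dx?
Take d/dx of both sides. Since y is implicitly a function of x, the chain rule attaches a y' = dy/dx factor whenever we differentiate through y.

Set F(x, y) = (left side) − (right side), so the curve is F = 0. Differentiating each term of F:
  d/dx[4x^3] = 12x^2
  d/dx[-6x] = -6
  d/dx[y^3] = 3y^2·y'
  d/dx[-6y] = -6·y'

Collecting, the y'-free part is the partial derivative in x and the y' coefficient is the partial derivative in y:
  ∂F/∂x = 12x^2 - 6
  ∂F/∂y = 3y^2 - 6

so d/dx[F(x, y(x))] = ∂F/∂x + (∂F/∂y)·y' = 0. Rearranging,
  dy/dx = -(∂F/∂x)/(∂F/∂y) = -(12x^2 - 6)/(3y^2 - 6) = 2(1 - 2x^2)/(y^2 - 2)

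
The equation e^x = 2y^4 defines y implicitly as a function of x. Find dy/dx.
Apply d/dx to both sides, remembering that y depends on x. Each occurrence of y therefore brings in a y' = dy/dx via the chain rule.

With F(x, y) equal to the left-hand side minus the right, differentiate F term by term:
  d/dx[-2y^4] = -8y^3·y'
  d/dx[e^(x)] = e^(x)
Adding these up, d/dx[F] = 0 becomes
  (e^(x)) + (-8y^3)·y' = 0,
so isolating y',
  dy/dx = -(e^(x))/(-8y^3) = e^(x)/(8y^3)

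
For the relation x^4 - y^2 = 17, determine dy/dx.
Apply d/dx to both sides, remembering that y depends on x. Each occurrence of y therefore brings in a y' = dy/dx via the chain rule.

With F(x, y) equal to the left-hand side minus the right, differentiate F term by term:
  d/dx[x^4] = 4x^3
  d/dx[-y^2] = -2y·y'
  d/dx[-17] = 0
Adding these up, d/dx[F] = 0 becomes
  (4x^3) + (-2y)·y' = 0,
so isolating y',
  dy/dx = -(4x^3)/(-2y) = 2x^3/y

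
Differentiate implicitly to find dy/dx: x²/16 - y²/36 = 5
Differentiate the relation implicitly: treat y = y(x) and apply the chain rule, so every y-derivative picks up a y' = dy/dx factor.

With everything moved to the left-hand side, differentiate term by term:
  d/dx[x^2/16] = x/8
  d/dx[-y^2/36] = -y·y'/18
  d/dx[-5] = 0

Separating the contributions that come from x directly and those that come through y:
  without y':      x/8
  multiplying y':  -y/18

so (x/8) + (-y/18)·y' = 0, and therefore
  dy/dx = -(x/8)/(-y/18) = 9x/(4y)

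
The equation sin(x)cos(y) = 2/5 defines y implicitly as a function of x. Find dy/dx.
Differentiate the relation implicitly: treat y = y(x) and apply the chain rule, so every y-derivative picks up a y' = dy/dx factor.

With everything moved to the left-hand side, differentiate term by term:
  d/dx[sin(x)·cos(y)] = -y'·sin(x)·sin(y) + cos(x)·cos(y)
  d/dx[-2/5] = 0

Separating the contributions that come from x directly and those that come through y:
  without y':      cos(x)·cos(y)
  multiplying y':  -sin(x)·sin(y)

so (cos(x)·cos(y)) + (-sin(x)·sin(y))·y' = 0, and therefore
  dy/dx = -(cos(x)·cos(y))/(-sin(x)·sin(y)) = 1/(tan(x)·tan(y))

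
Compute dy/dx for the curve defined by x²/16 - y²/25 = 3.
Differentiate the relation implicitly: treat y = y(x) and apply the chain rule, so every y-derivative picks up a y' = dy/dx factor.

With everything moved to the left-hand side, differentiate term by term:
  d/dx[x^2/16] = x/8
  d/dx[-y^2/25] = -2y·y'/25
  d/dx[-3] = 0

Separating the contributions that come from x directly and those that come through y:
  without y':      x/8
  multiplying y':  -2y/25

so (x/8) + (-2y/25)·y' = 0, and therefore
  dy/dx = -(x/8)/(-2y/25) = 25x/(16y)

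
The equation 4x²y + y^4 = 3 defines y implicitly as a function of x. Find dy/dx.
Differentiate both sides with respect to x, treating y as y(x). By the chain rule, any term containing y contributes a factor of y' = dy/dx when we differentiate it.

Move every term to one side and write the relation as F(x, y) = 0. Term by term,
  d/dx[4x^2y] = 4x^2·y' + 8xy
  d/dx[y^4] = 4y^3·y'
  d/dx[-3] = 0

The pieces without y' make up ∂F/∂x and the coefficient of y' is ∂F/∂y:
  ∂F/∂x = 8xy,
  ∂F/∂y = 4x^2 + 4y^3.

Since d/dx[F] = ∂F/∂x + (∂F/∂y)·y' = 0, solve for y':
  (∂F/∂y)·y' = -∂F/∂x
  dy/dx = -(∂F/∂x)/(∂F/∂y) = -(8xy)/(4x^2 + 4y^3) = -2xy/(x^2 + y^3)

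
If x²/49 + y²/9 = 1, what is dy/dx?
Take d/dx of both sides. Since y is implicitly a function of x, the chain rule attaches a y' = dy/dx factor whenever we differentiate through y.

Set F(x, y) = (left side) − (right side), so the curve is F = 0. Differentiating each term of F:
  d/dx[x^2/49] = 2x/49
  d/dx[y^2/9] = 2y·y'/9
  d/dx[-1] = 0

Collecting, the y'-free part is the partial derivative in x and the y' coefficient is the partial derivative in y:
  ∂F/∂x = 2x/49
  ∂F/∂y = 2y/9

so d/dx[F(x, y(x))] = ∂F/∂x + (∂F/∂y)·y' = 0. Rearranging,
  dy/dx = -(∂F/∂x)/(∂F/∂y) = -(2x/49)/(2y/9) = -9x/(49y)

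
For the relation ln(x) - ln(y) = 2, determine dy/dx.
Take d/dx of both sides. Since y is implicitly a function of x, the chain rule attaches a y' = dy/dx factor whenever we differentiate through y.

Set F(x, y) = (left side) − (right side), so the curve is F = 0. Differentiating each term of F:
  d/dx[ln(x)] = 1/x
  d/dx[-ln(y)] = -y'/y
  d/dx[-2] = 0

Collecting, the y'-free part is the partial derivative in x and the y' coefficient is the partial derivative in y:
  ∂F/∂x = 1/x
  ∂F/∂y = -1/y

so d/dx[F(x, y(x))] = ∂F/∂x + (∂F/∂y)·y' = 0. Rearranging,
  dy/dx = -(∂F/∂x)/(∂F/∂y) = -(1/x)/(-1/y) = y/x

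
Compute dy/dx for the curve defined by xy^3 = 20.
Differentiate both sides with respect to x, treating y as y(x). By the chain rule, any term containing y contributes a factor of y' = dy/dx when we differentiate it.

Move every term to one side and write the relation as F(x, y) = 0. Term by term,
  d/dx[xy^3] = 3xy^2·y' + y^3
  d/dx[-20] = 0

The pieces without y' make up ∂F/∂x and the coefficient of y' is ∂F/∂y:
  ∂F/∂x = y^3,
  ∂F/∂y = 3xy^2.

Since d/dx[F] = ∂F/∂x + (∂F/∂y)·y' = 0, solve for y':
  (∂F/∂y)·y' = -∂F/∂x
  dy/dx = -(∂F/∂x)/(∂F/∂y) = -(y^3)/(3xy^2) = -y/(3x)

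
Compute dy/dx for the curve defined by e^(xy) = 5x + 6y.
Take d/dx of both sides. Since y is implicitly a function of x, the chain rule attaches a y' = dy/dx factor whenever we differentiate through y.

Set F(x, y) = (left side) − (right side), so the curve is F = 0. Differentiating each term of F:
  d/dx[-5x] = -5
  d/dx[-6y] = -6·y'
  d/dx[e^(xy)] = (x·y' + y)·e^(xy)

Collecting, the y'-free part is the partial derivative in x and the y' coefficient is the partial derivative in y:
  ∂F/∂x = y·e^(xy) - 5
  ∂F/∂y = x·e^(xy) - 6

so d/dx[F(x, y(x))] = ∂F/∂x + (∂F/∂y)·y' = 0. Rearranging,
  dy/dx = -(∂F/∂x)/(∂F/∂y) = -(y·e^(xy) - 5)/(x·e^(xy) - 6) = (-y·e^(xy) + 5)/(x·e^(xy) - 6)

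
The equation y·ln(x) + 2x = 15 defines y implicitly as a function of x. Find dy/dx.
Differentiate both sides with respect to x, treating y as y(x). By the chain rule, any term containing y contributes a factor of y' = dy/dx when we differentiate it.

Move every term to one side and write the relation as F(x, y) = 0. Term by term,
  d/dx[2x] = 2
  d/dx[y·ln(x)] = y'·ln(x) + y/x
  d/dx[-15] = 0

The pieces without y' make up ∂F/∂x and the coefficient of y' is ∂F/∂y:
  ∂F/∂x = 2 + y/x,
  ∂F/∂y = ln(x).

Since d/dx[F] = ∂F/∂x + (∂F/∂y)·y' = 0, solve for y':
  (∂F/∂y)·y' = -∂F/∂x
  dy/dx = -(∂F/∂x)/(∂F/∂y) = -(2 + y/x)/(ln(x))
        = -((2x + y)/x)/(ln(x)) = (-2x - y)/(x·ln(x))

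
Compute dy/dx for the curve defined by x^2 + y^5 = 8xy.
Differentiate both sides with respect to x, treating y as y(x). By the chain rule, any term containing y contributes a factor of y' = dy/dx when we differentiate it.

Move every term to one side and write the relation as F(x, y) = 0. Term by term,
  d/dx[x^2] = 2x
  d/dx[-8xy] = -8x·y' - 8y
  d/dx[y^5] = 5y^4·y'

The pieces without y' make up ∂F/∂x and the coefficient of y' is ∂F/∂y:
  ∂F/∂x = 2x - 8y,
  ∂F/∂y = -8x + 5y^4.

Since d/dx[F] = ∂F/∂x + (∂F/∂y)·y' = 0, solve for y':
  (∂F/∂y)·y' = -∂F/∂x
  dy/dx = -(∂F/∂x)/(∂F/∂y) = -(2x - 8y)/(-8x + 5y^4) = 2(x - 4y)/(8x - 5y^4)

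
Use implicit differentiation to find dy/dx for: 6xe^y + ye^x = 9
Differentiate both sides with respect to x, treating y as y(x). By the chain rule, any term containing y contributes a factor of y' = dy/dx when we differentiate it.

Move every term to one side and write the relation as F(x, y) = 0. Term by term,
  d/dx[6x·e^(y)] = 6x·y'·e^(y) + 6e^(y)
  d/dx[y·e^(x)] = y·e^(x) + y'·e^(x)
  d/dx[-9] = 0

The pieces without y' make up ∂F/∂x and the coefficient of y' is ∂F/∂y:
  ∂F/∂x = y·e^(x) + 6e^(y),
  ∂F/∂y = 6x·e^(y) + e^(x).

Since d/dx[F] = ∂F/∂x + (∂F/∂y)·y' = 0, solve for y':
  (∂F/∂y)·y' = -∂F/∂x
  dy/dx = -(∂F/∂x)/(∂F/∂y) = -(y·e^(x) + 6e^(y))/(6x·e^(y) + e^(x)) = (-y·e^(x) - 6e^(y))/(6x·e^(y) + e^(x))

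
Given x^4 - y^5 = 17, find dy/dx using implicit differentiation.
Apply d/dx to both sides, remembering that y depends on x. Each occurrence of y therefore brings in a y' = dy/dx via the chain rule.

With F(x, y) equal to the left-hand side minus the right, differentiate F term by term:
  d/dx[x^4] = 4x^3
  d/dx[-y^5] = -5y^4·y'
  d/dx[-17] = 0
Adding these up, d/dx[F] = 0 becomes
  (4x^3) + (-5y^4)·y' = 0,
so isolating y',
  dy/dx = -(4x^3)/(-5y^4) = 4x^3/(5y^4)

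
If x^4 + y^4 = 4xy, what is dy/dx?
Differentiate both sides with respect to x, treating y as y(x). By the chain rule, any term containing y contributes a factor of y' = dy/dx when we differentiate it.

Move every term to one side and write the relation as F(x, y) = 0. Term by term,
  d/dx[x^4] = 4x^3
  d/dx[-4xy] = -4x·y' - 4y
  d/dx[y^4] = 4y^3·y'

The pieces without y' make up ∂F/∂x and the coefficient of y' is ∂F/∂y:
  ∂F/∂x = 4x^3 - 4y,
  ∂F/∂y = -4x + 4y^3.

Since d/dx[F] = ∂F/∂x + (∂F/∂y)·y' = 0, solve for y':
  (∂F/∂y)·y' = -∂F/∂x
  dy/dx = -(∂F/∂x)/(∂F/∂y) = -(4x^3 - 4y)/(-4x + 4y^3) = (x^3 - y)/(x - y^3)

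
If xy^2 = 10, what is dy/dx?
Take d/dx of both sides. Since y is implicitly a function of x, the chain rule attaches a y' = dy/dx factor whenever we differentiate through y.

Set F(x, y) = (left side) − (right side), so the curve is F = 0. Differentiating each term of F:
  d/dx[xy^2] = 2xy·y' + y^2
  d/dx[-10] = 0

Collecting, the y'-free part is the partial derivative in x and the y' coefficient is the partial derivative in y:
  ∂F/∂x = y^2
  ∂F/∂y = 2xy

so d/dx[F(x, y(x))] = ∂F/∂x + (∂F/∂y)·y' = 0. Rearranging,
  dy/dx = -(∂F/∂x)/(∂F/∂y) = -(y^2)/(2xy) = -y/(2x)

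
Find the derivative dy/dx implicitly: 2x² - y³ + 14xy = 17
Differentiate the relation implicitly: treat y = y(x) and apply the chain rule, so every y-derivative picks up a y' = dy/dx factor.

With everything moved to the left-hand side, differentiate term by term:
  d/dx[2x^2] = 4x
  d/dx[14xy] = 14x·y' + 14y
  d/dx[-y^3] = -3y^2·y'
  d/dx[-17] = 0

Separating the contributions that come from x directly and those that come through y:
  without y':      4x + 14y
  multiplying y':  14x - 3y^2

so (4x + 14y) + (14x - 3y^2)·y' = 0, and therefore
  dy/dx = -(4x + 14y)/(14x - 3y^2) = 2(-2x - 7y)/(14x - 3y^2)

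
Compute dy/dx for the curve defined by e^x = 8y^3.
Take d/dx of both sides. Since y is implicitly a function of x, the chain rule attaches a y' = dy/dx factor whenever we differentiate through y.

Set F(x, y) = (left side) − (right side), so the curve is F = 0. Differentiating each term of F:
  d/dx[-8y^3] = -24y^2·y'
  d/dx[e^(x)] = e^(x)

Collecting, the y'-free part is the partial derivative in x and the y' coefficient is the partial derivative in y:
  ∂F/∂x = e^(x)
  ∂F/∂y = -24y^2

so d/dx[F(x, y(x))] = ∂F/∂x + (∂F/∂y)·y' = 0. Rearranging,
  dy/dx = -(∂F/∂x)/(∂F/∂y) = -(e^(x))/(-24y^2) = e^(x)/(24y^2)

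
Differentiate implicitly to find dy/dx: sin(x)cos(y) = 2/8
Take d/dx of both sides. Since y is implicitly a function of x, the chain rule attaches a y' = dy/dx factor whenever we differentiate through y.

Set F(x, y) = (left side) − (right side), so the curve is F = 0. Differentiating each term of F:
  d/dx[sin(x)·cos(y)] = -y'·sin(x)·sin(y) + cos(x)·cos(y)
  d/dx[-1/4] = 0

Collecting, the y'-free part is the partial derivative in x and the y' coefficient is the partial derivative in y:
  ∂F/∂x = cos(x)·cos(y)
  ∂F/∂y = -sin(x)·sin(y)

so d/dx[F(x, y(x))] = ∂F/∂x + (∂F/∂y)·y' = 0. Rearranging,
  dy/dx = -(∂F/∂x)/(∂F/∂y) = -(cos(x)·cos(y))/(-sin(x)·sin(y)) = 1/(tan(x)·tan(y))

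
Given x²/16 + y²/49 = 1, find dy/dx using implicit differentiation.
Take d/dx of both sides. Since y is implicitly a function of x, the chain rule attaches a y' = dy/dx factor whenever we differentiate through y.

Set F(x, y) = (left side) − (right side), so the curve is F = 0. Differentiating each term of F:
  d/dx[x^2/16] = x/8
  d/dx[y^2/49] = 2y·y'/49
  d/dx[-1] = 0

Collecting, the y'-free part is the partial derivative in x and the y' coefficient is the partial derivative in y:
  ∂F/∂x = x/8
  ∂F/∂y = 2y/49

so d/dx[F(x, y(x))] = ∂F/∂x + (∂F/∂y)·y' = 0. Rearranging,
  dy/dx = -(∂F/∂x)/(∂F/∂y) = -(x/8)/(2y/49) = -49x/(16y)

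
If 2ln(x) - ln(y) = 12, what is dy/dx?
Differentiate both sides with respect to x, treating y as y(x). By the chain rule, any term containing y contributes a factor of y' = dy/dx when we differentiate it.

Move every term to one side and write the relation as F(x, y) = 0. Term by term,
  d/dx[2ln(x)] = 2/x
  d/dx[-ln(y)] = -y'/y
  d/dx[-12] = 0

The pieces without y' make up ∂F/∂x and the coefficient of y' is ∂F/∂y:
  ∂F/∂x = 2/x,
  ∂F/∂y = -1/y.

Since d/dx[F] = ∂F/∂x + (∂F/∂y)·y' = 0, solve for y':
  (∂F/∂y)·y' = -∂F/∂x
  dy/dx = -(∂F/∂x)/(∂F/∂y) = -(2/x)/(-1/y) = 2y/x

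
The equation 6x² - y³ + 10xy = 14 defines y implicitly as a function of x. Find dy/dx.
Differentiate the relation implicitly: treat y = y(x) and apply the chain rule, so every y-derivative picks up a y' = dy/dx factor.

With everything moved to the left-hand side, differentiate term by term:
  d/dx[6x^2] = 12x
  d/dx[10xy] = 10x·y' + 10y
  d/dx[-y^3] = -3y^2·y'
  d/dx[-14] = 0

Separating the contributions that come from x directly and those that come through y:
  without y':      12x + 10y
  multiplying y':  10x - 3y^2

so (12x + 10y) + (10x - 3y^2)·y' = 0, and therefore
  dy/dx = -(12x + 10y)/(10x - 3y^2) = 2(-6x - 5y)/(10x - 3y^2)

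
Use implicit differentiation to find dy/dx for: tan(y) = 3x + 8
Differentiate the relation implicitly: treat y = y(x) and apply the chain rule, so every y-derivative picks up a y' = dy/dx factor.

With everything moved to the left-hand side, differentiate term by term:
  d/dx[-3x] = -3
  d/dx[tan(y)] = y'(tan(y)^2 + 1)
  d/dx[-8] = 0

Separating the contributions that come from x directly and those that come through y:
  without y':      -3
  multiplying y':  tan(y)^2 + 1

so (-3) + (tan(y)^2 + 1)·y' = 0, and therefore
  dy/dx = -(-3)/(tan(y)^2 + 1) = 3cos(y)^2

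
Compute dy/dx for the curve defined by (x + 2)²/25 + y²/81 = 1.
Take d/dx of both sides. Since y is implicitly a function of x, the chain rule attaches a y' = dy/dx factor whenever we differentiate through y.

Set F(x, y) = (left side) − (right side), so the curve is F = 0. Differentiating each term of F:
  d/dx[y^2/81] = 2y·y'/81
  d/dx[(x + 2)^2/25] = 2x/25 + 4/25
  d/dx[-1] = 0

Collecting, the y'-free part is the partial derivative in x and the y' coefficient is the partial derivative in y:
  ∂F/∂x = 2x/25 + 4/25
  ∂F/∂y = 2y/81

so d/dx[F(x, y(x))] = ∂F/∂x + (∂F/∂y)·y' = 0. Rearranging,
  dy/dx = -(∂F/∂x)/(∂F/∂y) = -(2x/25 + 4/25)/(2y/81)
        = -(2(x + 2)/25)/(2y/81) = 81(-x - 2)/(25y)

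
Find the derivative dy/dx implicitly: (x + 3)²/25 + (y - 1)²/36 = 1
Differentiate the relation implicitly: treat y = y(x) and apply the chain rule, so every y-derivative picks up a y' = dy/dx factor.

With everything moved to the left-hand side, differentiate term by term:
  d/dx[(x + 3)^2/25] = 2x/25 + 6/25
  d/dx[(y - 1)^2/36] = y'(y - 1)/18
  d/dx[-1] = 0

Separating the contributions that come from x directly and those that come through y:
  without y':      2x/25 + 6/25
  multiplying y':  y/18 - 1/18

so (2x/25 + 6/25) + (y/18 - 1/18)·y' = 0, and therefore
  dy/dx = -(2x/25 + 6/25)/(y/18 - 1/18)
        = -(2(x + 3)/25)/((y - 1)/18) = 36(-x - 3)/(25(y - 1))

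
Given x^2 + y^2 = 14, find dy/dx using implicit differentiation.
Apply d/dx to both sides, remembering that y depends on x. Each occurrence of y therefore brings in a y' = dy/dx via the chain rule.

With F(x, y) equal to the left-hand side minus the right, differentiate F term by term:
  d/dx[x^2] = 2x
  d/dx[y^2] = 2y·y'
  d/dx[-14] = 0
Adding these up, d/dx[F] = 0 becomes
  (2x) + (2y)·y' = 0,
so isolating y',
  dy/dx = -(2x)/(2y) = -x/y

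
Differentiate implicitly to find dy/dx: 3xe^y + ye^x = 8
Apply d/dx to both sides, remembering that y depends on x. Each occurrence of y therefore brings in a y' = dy/dx via the chain rule.

With F(x, y) equal to the left-hand side minus the right, differentiate F term by term:
  d/dx[3x·e^(y)] = 3x·y'·e^(y) + 3e^(y)
  d/dx[y·e^(x)] = y·e^(x) + y'·e^(x)
  d/dx[-8] = 0
Adding these up, d/dx[F] = 0 becomes
  (y·e^(x) + 3e^(y)) + (3x·e^(y) + e^(x))·y' = 0,
so isolating y',
  dy/dx = -(y·e^(x) + 3e^(y))/(3x·e^(y) + e^(x)) = (-y·e^(x) - 3e^(y))/(3x·e^(y) + e^(x))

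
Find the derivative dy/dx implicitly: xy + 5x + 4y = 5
Differentiate the relation implicitly: treat y = y(x) and apply the chain rule, so every y-derivative picks up a y' = dy/dx factor.

With everything moved to the left-hand side, differentiate term by term:
  d/dx[xy] = x·y' + y
  d/dx[5x] = 5
  d/dx[4y] = 4·y'
  d/dx[-5] = 0

Separating the contributions that come from x directly and those that come through y:
  without y':      y + 5
  multiplying y':  x + 4

so (y + 5) + (x + 4)·y' = 0, and therefore
  dy/dx = -(y + 5)/(x + 4) = (-y - 5)/(x + 4)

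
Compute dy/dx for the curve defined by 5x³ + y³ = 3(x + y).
Take d/dx of both sides. Since y is implicitly a function of x, the chain rule attaches a y' = dy/dx factor whenever we differentiate through y.

Set F(x, y) = (left side) − (right side), so the curve is F = 0. Differentiating each term of F:
  d/dx[5x^3] = 15x^2
  d/dx[-3x] = -3
  d/dx[y^3] = 3y^2·y'
  d/dx[-3y] = -3·y'

Collecting, the y'-free part is the partial derivative in x and the y' coefficient is the partial derivative in y:
  ∂F/∂x = 15x^2 - 3
  ∂F/∂y = 3y^2 - 3

so d/dx[F(x, y(x))] = ∂F/∂x + (∂F/∂y)·y' = 0. Rearranging,
  dy/dx = -(∂F/∂x)/(∂F/∂y) = -(15x^2 - 3)/(3y^2 - 3) = (1 - 5x^2)/(y^2 - 1)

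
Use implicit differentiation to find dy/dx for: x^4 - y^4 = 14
Apply d/dx to both sides, remembering that y depends on x. Each occurrence of y therefore brings in a y' = dy/dx via the chain rule.

With F(x, y) equal to the left-hand side minus the right, differentiate F term by term:
  d/dx[x^4] = 4x^3
  d/dx[-y^4] = -4y^3·y'
  d/dx[-14] = 0
Adding these up, d/dx[F] = 0 becomes
  (4x^3) + (-4y^3)·y' = 0,
so isolating y',
  dy/dx = -(4x^3)/(-4y^3) = x^3/y^3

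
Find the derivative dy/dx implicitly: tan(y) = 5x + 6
Apply d/dx to both sides, remembering that y depends on x. Each occurrence of y therefore brings in a y' = dy/dx via the chain rule.

With F(x, y) equal to the left-hand side minus the right, differentiate F term by term:
  d/dx[-5x] = -5
  d/dx[tan(y)] = y'(tan(y)^2 + 1)
  d/dx[-6] = 0
Adding these up, d/dx[F] = 0 becomes
  (-5) + (tan(y)^2 + 1)·y' = 0,
so isolating y',
  dy/dx = -(-5)/(tan(y)^2 + 1) = 5cos(y)^2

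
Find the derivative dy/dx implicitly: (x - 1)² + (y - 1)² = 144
Differentiate the relation implicitly: treat y = y(x) and apply the chain rule, so every y-derivative picks up a y' = dy/dx factor.

With everything moved to the left-hand side, differentiate term by term:
  d/dx[(x - 1)^2] = 2x - 2
  d/dx[(y - 1)^2] = 2·y'(y - 1)
  d/dx[-144] = 0

Separating the contributions that come from x directly and those that come through y:
  without y':      2x - 2
  multiplying y':  2y - 2

so (2x - 2) + (2y - 2)·y' = 0, and therefore
  dy/dx = -(2x - 2)/(2y - 2) = (1 - x)/(y - 1)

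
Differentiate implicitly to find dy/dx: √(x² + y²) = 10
Differentiate both sides with respect to x, treating y as y(x). By the chain rule, any term containing y contributes a factor of y' = dy/dx when we differentiate it.

Move every term to one side and write the relation as F(x, y) = 0. Term by term,
  d/dx[√(x^2 + y^2)] = (x + y·y')/√(x^2 + y^2)
  d/dx[-10] = 0

The pieces without y' make up ∂F/∂x and the coefficient of y' is ∂F/∂y:
  ∂F/∂x = x/√(x^2 + y^2),
  ∂F/∂y = y/√(x^2 + y^2).

Since d/dx[F] = ∂F/∂x + (∂F/∂y)·y' = 0, solve for y':
  (∂F/∂y)·y' = -∂F/∂x
  dy/dx = -(∂F/∂x)/(∂F/∂y) = -(x/√(x^2 + y^2))/(y/√(x^2 + y^2)) = -x/y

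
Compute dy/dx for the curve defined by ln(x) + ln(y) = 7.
Apply d/dx to both sides, remembering that y depends on x. Each occurrence of y therefore brings in a y' = dy/dx via the chain rule.

With F(x, y) equal to the left-hand side minus the right, differentiate F term by term:
  d/dx[ln(x)] = 1/x
  d/dx[ln(y)] = y'/y
  d/dx[-7] = 0
Adding these up, d/dx[F] = 0 becomes
  (1/x) + (1/y)·y' = 0,
so isolating y',
  dy/dx = -(1/x)/(1/y) = -y/x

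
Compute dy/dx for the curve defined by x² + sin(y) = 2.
Take d/dx of both sides. Since y is implicitly a function of x, the chain rule attaches a y' = dy/dx factor whenever we differentiate through y.

Set F(x, y) = (left side) − (right side), so the curve is F = 0. Differentiating each term of F:
  d/dx[x^2] = 2x
  d/dx[sin(y)] = y'·cos(y)
  d/dx[-2] = 0

Collecting, the y'-free part is the partial derivative in x and the y' coefficient is the partial derivative in y:
  ∂F/∂x = 2x
  ∂F/∂y = cos(y)

so d/dx[F(x, y(x))] = ∂F/∂x + (∂F/∂y)·y' = 0. Rearranging,
  dy/dx = -(∂F/∂x)/(∂F/∂y) = -(2x)/(cos(y)) = -2x/cos(y)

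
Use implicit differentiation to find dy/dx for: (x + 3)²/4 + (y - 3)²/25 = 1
Differentiate both sides with respect to x, treating y as y(x). By the chain rule, any term containing y contributes a factor of y' = dy/dx when we differentiate it.

Move every term to one side and write the relation as F(x, y) = 0. Term by term,
  d/dx[(x + 3)^2/4] = x/2 + 3/2
  d/dx[(y - 3)^2/25] = 2·y'(y - 3)/25
  d/dx[-1] = 0

The pieces without y' make up ∂F/∂x and the coefficient of y' is ∂F/∂y:
  ∂F/∂x = x/2 + 3/2,
  ∂F/∂y = 2y/25 - 6/25.

Since d/dx[F] = ∂F/∂x + (∂F/∂y)·y' = 0, solve for y':
  (∂F/∂y)·y' = -∂F/∂x
  dy/dx = -(∂F/∂x)/(∂F/∂y) = -(x/2 + 3/2)/(2y/25 - 6/25)
        = -((x + 3)/2)/(2(y - 3)/25) = 25(-x - 3)/(4(y - 3))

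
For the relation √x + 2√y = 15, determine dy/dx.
Take d/dx of both sides. Since y is implicitly a function of x, the chain rule attaches a y' = dy/dx factor whenever we differentiate through y.

Set F(x, y) = (left side) − (right side), so the curve is F = 0. Differentiating each term of F:
  d/dx[√(x)] = 1/(2√(x))
  d/dx[2√(y)] = y'/√(y)
  d/dx[-15] = 0

Collecting, the y'-free part is the partial derivative in x and the y' coefficient is the partial derivative in y:
  ∂F/∂x = 1/(2√(x))
  ∂F/∂y = 1/√(y)

so d/dx[F(x, y(x))] = ∂F/∂x + (∂F/∂y)·y' = 0. Rearranging,
  dy/dx = -(∂F/∂x)/(∂F/∂y) = -(1/(2√(x)))/(1/√(y)) = -√(y)/(2√(x))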